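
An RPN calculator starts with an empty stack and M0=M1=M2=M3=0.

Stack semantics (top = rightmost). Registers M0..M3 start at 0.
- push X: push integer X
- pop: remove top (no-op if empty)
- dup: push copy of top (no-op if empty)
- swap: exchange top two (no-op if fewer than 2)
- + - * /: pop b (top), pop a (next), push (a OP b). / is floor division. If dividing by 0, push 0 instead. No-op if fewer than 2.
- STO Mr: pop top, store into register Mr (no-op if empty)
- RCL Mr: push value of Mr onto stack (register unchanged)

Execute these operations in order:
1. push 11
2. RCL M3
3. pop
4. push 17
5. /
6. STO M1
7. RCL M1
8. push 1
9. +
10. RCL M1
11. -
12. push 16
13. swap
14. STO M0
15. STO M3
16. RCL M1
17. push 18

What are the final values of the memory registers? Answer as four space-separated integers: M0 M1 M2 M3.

After op 1 (push 11): stack=[11] mem=[0,0,0,0]
After op 2 (RCL M3): stack=[11,0] mem=[0,0,0,0]
After op 3 (pop): stack=[11] mem=[0,0,0,0]
After op 4 (push 17): stack=[11,17] mem=[0,0,0,0]
After op 5 (/): stack=[0] mem=[0,0,0,0]
After op 6 (STO M1): stack=[empty] mem=[0,0,0,0]
After op 7 (RCL M1): stack=[0] mem=[0,0,0,0]
After op 8 (push 1): stack=[0,1] mem=[0,0,0,0]
After op 9 (+): stack=[1] mem=[0,0,0,0]
After op 10 (RCL M1): stack=[1,0] mem=[0,0,0,0]
After op 11 (-): stack=[1] mem=[0,0,0,0]
After op 12 (push 16): stack=[1,16] mem=[0,0,0,0]
After op 13 (swap): stack=[16,1] mem=[0,0,0,0]
After op 14 (STO M0): stack=[16] mem=[1,0,0,0]
After op 15 (STO M3): stack=[empty] mem=[1,0,0,16]
After op 16 (RCL M1): stack=[0] mem=[1,0,0,16]
After op 17 (push 18): stack=[0,18] mem=[1,0,0,16]

Answer: 1 0 0 16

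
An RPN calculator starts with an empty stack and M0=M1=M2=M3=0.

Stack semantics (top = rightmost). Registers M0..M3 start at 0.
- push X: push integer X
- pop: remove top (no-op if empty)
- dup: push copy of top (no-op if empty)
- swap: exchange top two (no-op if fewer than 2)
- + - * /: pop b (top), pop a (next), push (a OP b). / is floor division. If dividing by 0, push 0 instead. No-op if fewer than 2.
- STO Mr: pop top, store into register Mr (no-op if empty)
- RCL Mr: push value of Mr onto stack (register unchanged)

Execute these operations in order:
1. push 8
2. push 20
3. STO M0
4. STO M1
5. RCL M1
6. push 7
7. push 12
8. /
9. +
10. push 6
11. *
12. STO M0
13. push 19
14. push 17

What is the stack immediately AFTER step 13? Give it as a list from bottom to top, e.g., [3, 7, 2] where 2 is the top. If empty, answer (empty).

After op 1 (push 8): stack=[8] mem=[0,0,0,0]
After op 2 (push 20): stack=[8,20] mem=[0,0,0,0]
After op 3 (STO M0): stack=[8] mem=[20,0,0,0]
After op 4 (STO M1): stack=[empty] mem=[20,8,0,0]
After op 5 (RCL M1): stack=[8] mem=[20,8,0,0]
After op 6 (push 7): stack=[8,7] mem=[20,8,0,0]
After op 7 (push 12): stack=[8,7,12] mem=[20,8,0,0]
After op 8 (/): stack=[8,0] mem=[20,8,0,0]
After op 9 (+): stack=[8] mem=[20,8,0,0]
After op 10 (push 6): stack=[8,6] mem=[20,8,0,0]
After op 11 (*): stack=[48] mem=[20,8,0,0]
After op 12 (STO M0): stack=[empty] mem=[48,8,0,0]
After op 13 (push 19): stack=[19] mem=[48,8,0,0]

[19]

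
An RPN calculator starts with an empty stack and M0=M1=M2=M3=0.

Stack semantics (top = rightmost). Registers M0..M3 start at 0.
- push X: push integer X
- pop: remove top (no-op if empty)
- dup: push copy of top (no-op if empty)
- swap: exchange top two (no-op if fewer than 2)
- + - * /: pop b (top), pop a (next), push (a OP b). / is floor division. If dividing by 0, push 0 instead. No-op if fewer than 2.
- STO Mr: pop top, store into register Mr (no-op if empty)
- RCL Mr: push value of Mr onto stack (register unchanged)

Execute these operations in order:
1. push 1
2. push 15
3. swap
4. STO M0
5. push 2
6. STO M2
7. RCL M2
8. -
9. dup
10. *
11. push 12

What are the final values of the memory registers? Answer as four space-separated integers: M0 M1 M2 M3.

After op 1 (push 1): stack=[1] mem=[0,0,0,0]
After op 2 (push 15): stack=[1,15] mem=[0,0,0,0]
After op 3 (swap): stack=[15,1] mem=[0,0,0,0]
After op 4 (STO M0): stack=[15] mem=[1,0,0,0]
After op 5 (push 2): stack=[15,2] mem=[1,0,0,0]
After op 6 (STO M2): stack=[15] mem=[1,0,2,0]
After op 7 (RCL M2): stack=[15,2] mem=[1,0,2,0]
After op 8 (-): stack=[13] mem=[1,0,2,0]
After op 9 (dup): stack=[13,13] mem=[1,0,2,0]
After op 10 (*): stack=[169] mem=[1,0,2,0]
After op 11 (push 12): stack=[169,12] mem=[1,0,2,0]

Answer: 1 0 2 0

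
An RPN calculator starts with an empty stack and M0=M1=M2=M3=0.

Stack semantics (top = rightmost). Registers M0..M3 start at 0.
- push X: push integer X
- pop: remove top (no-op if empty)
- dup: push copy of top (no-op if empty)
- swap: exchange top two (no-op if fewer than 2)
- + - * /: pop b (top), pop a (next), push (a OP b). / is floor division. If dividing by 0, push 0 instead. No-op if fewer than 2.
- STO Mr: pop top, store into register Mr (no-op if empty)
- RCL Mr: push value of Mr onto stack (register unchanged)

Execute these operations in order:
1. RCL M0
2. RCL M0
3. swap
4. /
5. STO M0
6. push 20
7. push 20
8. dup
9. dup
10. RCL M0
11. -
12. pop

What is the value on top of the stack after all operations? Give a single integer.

After op 1 (RCL M0): stack=[0] mem=[0,0,0,0]
After op 2 (RCL M0): stack=[0,0] mem=[0,0,0,0]
After op 3 (swap): stack=[0,0] mem=[0,0,0,0]
After op 4 (/): stack=[0] mem=[0,0,0,0]
After op 5 (STO M0): stack=[empty] mem=[0,0,0,0]
After op 6 (push 20): stack=[20] mem=[0,0,0,0]
After op 7 (push 20): stack=[20,20] mem=[0,0,0,0]
After op 8 (dup): stack=[20,20,20] mem=[0,0,0,0]
After op 9 (dup): stack=[20,20,20,20] mem=[0,0,0,0]
After op 10 (RCL M0): stack=[20,20,20,20,0] mem=[0,0,0,0]
After op 11 (-): stack=[20,20,20,20] mem=[0,0,0,0]
After op 12 (pop): stack=[20,20,20] mem=[0,0,0,0]

Answer: 20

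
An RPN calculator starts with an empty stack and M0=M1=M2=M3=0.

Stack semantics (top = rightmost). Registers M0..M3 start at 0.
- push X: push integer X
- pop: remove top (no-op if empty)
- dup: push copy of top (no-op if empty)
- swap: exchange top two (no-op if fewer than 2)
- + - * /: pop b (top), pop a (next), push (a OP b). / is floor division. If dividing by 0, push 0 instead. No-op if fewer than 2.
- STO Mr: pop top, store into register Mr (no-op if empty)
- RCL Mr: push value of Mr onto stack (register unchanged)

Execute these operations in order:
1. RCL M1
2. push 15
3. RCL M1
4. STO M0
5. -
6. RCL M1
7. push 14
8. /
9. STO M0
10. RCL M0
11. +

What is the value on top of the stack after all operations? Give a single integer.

After op 1 (RCL M1): stack=[0] mem=[0,0,0,0]
After op 2 (push 15): stack=[0,15] mem=[0,0,0,0]
After op 3 (RCL M1): stack=[0,15,0] mem=[0,0,0,0]
After op 4 (STO M0): stack=[0,15] mem=[0,0,0,0]
After op 5 (-): stack=[-15] mem=[0,0,0,0]
After op 6 (RCL M1): stack=[-15,0] mem=[0,0,0,0]
After op 7 (push 14): stack=[-15,0,14] mem=[0,0,0,0]
After op 8 (/): stack=[-15,0] mem=[0,0,0,0]
After op 9 (STO M0): stack=[-15] mem=[0,0,0,0]
After op 10 (RCL M0): stack=[-15,0] mem=[0,0,0,0]
After op 11 (+): stack=[-15] mem=[0,0,0,0]

Answer: -15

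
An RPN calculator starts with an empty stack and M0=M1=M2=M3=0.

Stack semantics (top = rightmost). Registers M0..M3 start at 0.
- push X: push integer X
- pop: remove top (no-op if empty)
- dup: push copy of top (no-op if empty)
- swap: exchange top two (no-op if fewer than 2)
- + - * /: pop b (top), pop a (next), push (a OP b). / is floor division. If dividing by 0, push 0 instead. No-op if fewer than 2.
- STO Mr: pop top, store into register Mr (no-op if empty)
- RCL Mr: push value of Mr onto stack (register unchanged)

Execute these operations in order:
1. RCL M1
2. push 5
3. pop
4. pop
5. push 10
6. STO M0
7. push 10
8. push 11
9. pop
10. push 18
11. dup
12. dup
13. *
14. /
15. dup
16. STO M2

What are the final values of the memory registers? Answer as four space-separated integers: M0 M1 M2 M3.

After op 1 (RCL M1): stack=[0] mem=[0,0,0,0]
After op 2 (push 5): stack=[0,5] mem=[0,0,0,0]
After op 3 (pop): stack=[0] mem=[0,0,0,0]
After op 4 (pop): stack=[empty] mem=[0,0,0,0]
After op 5 (push 10): stack=[10] mem=[0,0,0,0]
After op 6 (STO M0): stack=[empty] mem=[10,0,0,0]
After op 7 (push 10): stack=[10] mem=[10,0,0,0]
After op 8 (push 11): stack=[10,11] mem=[10,0,0,0]
After op 9 (pop): stack=[10] mem=[10,0,0,0]
After op 10 (push 18): stack=[10,18] mem=[10,0,0,0]
After op 11 (dup): stack=[10,18,18] mem=[10,0,0,0]
After op 12 (dup): stack=[10,18,18,18] mem=[10,0,0,0]
After op 13 (*): stack=[10,18,324] mem=[10,0,0,0]
After op 14 (/): stack=[10,0] mem=[10,0,0,0]
After op 15 (dup): stack=[10,0,0] mem=[10,0,0,0]
After op 16 (STO M2): stack=[10,0] mem=[10,0,0,0]

Answer: 10 0 0 0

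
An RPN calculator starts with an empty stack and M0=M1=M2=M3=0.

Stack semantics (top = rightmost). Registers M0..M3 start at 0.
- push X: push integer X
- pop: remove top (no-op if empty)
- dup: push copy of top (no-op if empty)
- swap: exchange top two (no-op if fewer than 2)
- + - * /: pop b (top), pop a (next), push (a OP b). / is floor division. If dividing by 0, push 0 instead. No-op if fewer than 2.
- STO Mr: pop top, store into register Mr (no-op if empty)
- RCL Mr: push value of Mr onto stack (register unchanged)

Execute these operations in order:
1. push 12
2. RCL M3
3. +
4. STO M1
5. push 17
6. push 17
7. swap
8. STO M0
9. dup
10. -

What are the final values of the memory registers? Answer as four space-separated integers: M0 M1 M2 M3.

After op 1 (push 12): stack=[12] mem=[0,0,0,0]
After op 2 (RCL M3): stack=[12,0] mem=[0,0,0,0]
After op 3 (+): stack=[12] mem=[0,0,0,0]
After op 4 (STO M1): stack=[empty] mem=[0,12,0,0]
After op 5 (push 17): stack=[17] mem=[0,12,0,0]
After op 6 (push 17): stack=[17,17] mem=[0,12,0,0]
After op 7 (swap): stack=[17,17] mem=[0,12,0,0]
After op 8 (STO M0): stack=[17] mem=[17,12,0,0]
After op 9 (dup): stack=[17,17] mem=[17,12,0,0]
After op 10 (-): stack=[0] mem=[17,12,0,0]

Answer: 17 12 0 0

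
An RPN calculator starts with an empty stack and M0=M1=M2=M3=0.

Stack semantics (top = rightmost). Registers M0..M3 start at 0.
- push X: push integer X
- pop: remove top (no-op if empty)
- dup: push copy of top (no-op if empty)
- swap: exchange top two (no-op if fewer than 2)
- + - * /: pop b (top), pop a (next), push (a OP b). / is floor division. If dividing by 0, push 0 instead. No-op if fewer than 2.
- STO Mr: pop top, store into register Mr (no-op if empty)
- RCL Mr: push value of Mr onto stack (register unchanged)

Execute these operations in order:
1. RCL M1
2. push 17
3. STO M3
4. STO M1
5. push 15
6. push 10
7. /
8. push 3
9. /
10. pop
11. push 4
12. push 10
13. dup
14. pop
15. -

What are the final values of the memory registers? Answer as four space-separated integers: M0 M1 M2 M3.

Answer: 0 0 0 17

Derivation:
After op 1 (RCL M1): stack=[0] mem=[0,0,0,0]
After op 2 (push 17): stack=[0,17] mem=[0,0,0,0]
After op 3 (STO M3): stack=[0] mem=[0,0,0,17]
After op 4 (STO M1): stack=[empty] mem=[0,0,0,17]
After op 5 (push 15): stack=[15] mem=[0,0,0,17]
After op 6 (push 10): stack=[15,10] mem=[0,0,0,17]
After op 7 (/): stack=[1] mem=[0,0,0,17]
After op 8 (push 3): stack=[1,3] mem=[0,0,0,17]
After op 9 (/): stack=[0] mem=[0,0,0,17]
After op 10 (pop): stack=[empty] mem=[0,0,0,17]
After op 11 (push 4): stack=[4] mem=[0,0,0,17]
After op 12 (push 10): stack=[4,10] mem=[0,0,0,17]
After op 13 (dup): stack=[4,10,10] mem=[0,0,0,17]
After op 14 (pop): stack=[4,10] mem=[0,0,0,17]
After op 15 (-): stack=[-6] mem=[0,0,0,17]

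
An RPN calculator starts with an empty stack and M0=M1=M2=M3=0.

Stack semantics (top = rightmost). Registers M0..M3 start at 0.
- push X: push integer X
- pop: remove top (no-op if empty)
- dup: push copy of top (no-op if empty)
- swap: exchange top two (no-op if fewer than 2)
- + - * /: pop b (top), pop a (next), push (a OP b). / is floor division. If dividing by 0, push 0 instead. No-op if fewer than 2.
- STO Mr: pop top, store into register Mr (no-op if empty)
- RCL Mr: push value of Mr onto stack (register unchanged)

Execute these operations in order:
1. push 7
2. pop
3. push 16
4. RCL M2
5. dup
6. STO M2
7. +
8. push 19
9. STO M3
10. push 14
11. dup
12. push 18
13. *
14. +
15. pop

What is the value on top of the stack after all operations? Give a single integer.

Answer: 16

Derivation:
After op 1 (push 7): stack=[7] mem=[0,0,0,0]
After op 2 (pop): stack=[empty] mem=[0,0,0,0]
After op 3 (push 16): stack=[16] mem=[0,0,0,0]
After op 4 (RCL M2): stack=[16,0] mem=[0,0,0,0]
After op 5 (dup): stack=[16,0,0] mem=[0,0,0,0]
After op 6 (STO M2): stack=[16,0] mem=[0,0,0,0]
After op 7 (+): stack=[16] mem=[0,0,0,0]
After op 8 (push 19): stack=[16,19] mem=[0,0,0,0]
After op 9 (STO M3): stack=[16] mem=[0,0,0,19]
After op 10 (push 14): stack=[16,14] mem=[0,0,0,19]
After op 11 (dup): stack=[16,14,14] mem=[0,0,0,19]
After op 12 (push 18): stack=[16,14,14,18] mem=[0,0,0,19]
After op 13 (*): stack=[16,14,252] mem=[0,0,0,19]
After op 14 (+): stack=[16,266] mem=[0,0,0,19]
After op 15 (pop): stack=[16] mem=[0,0,0,19]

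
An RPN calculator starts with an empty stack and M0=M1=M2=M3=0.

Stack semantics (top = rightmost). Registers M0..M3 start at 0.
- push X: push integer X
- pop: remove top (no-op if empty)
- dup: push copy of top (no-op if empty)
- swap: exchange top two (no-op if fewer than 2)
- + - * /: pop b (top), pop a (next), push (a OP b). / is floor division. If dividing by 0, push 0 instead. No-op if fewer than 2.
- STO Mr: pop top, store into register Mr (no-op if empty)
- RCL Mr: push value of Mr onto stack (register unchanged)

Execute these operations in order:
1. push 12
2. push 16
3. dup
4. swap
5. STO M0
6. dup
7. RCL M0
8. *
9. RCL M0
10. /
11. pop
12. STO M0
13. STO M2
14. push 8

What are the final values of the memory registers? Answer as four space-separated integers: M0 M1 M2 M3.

After op 1 (push 12): stack=[12] mem=[0,0,0,0]
After op 2 (push 16): stack=[12,16] mem=[0,0,0,0]
After op 3 (dup): stack=[12,16,16] mem=[0,0,0,0]
After op 4 (swap): stack=[12,16,16] mem=[0,0,0,0]
After op 5 (STO M0): stack=[12,16] mem=[16,0,0,0]
After op 6 (dup): stack=[12,16,16] mem=[16,0,0,0]
After op 7 (RCL M0): stack=[12,16,16,16] mem=[16,0,0,0]
After op 8 (*): stack=[12,16,256] mem=[16,0,0,0]
After op 9 (RCL M0): stack=[12,16,256,16] mem=[16,0,0,0]
After op 10 (/): stack=[12,16,16] mem=[16,0,0,0]
After op 11 (pop): stack=[12,16] mem=[16,0,0,0]
After op 12 (STO M0): stack=[12] mem=[16,0,0,0]
After op 13 (STO M2): stack=[empty] mem=[16,0,12,0]
After op 14 (push 8): stack=[8] mem=[16,0,12,0]

Answer: 16 0 12 0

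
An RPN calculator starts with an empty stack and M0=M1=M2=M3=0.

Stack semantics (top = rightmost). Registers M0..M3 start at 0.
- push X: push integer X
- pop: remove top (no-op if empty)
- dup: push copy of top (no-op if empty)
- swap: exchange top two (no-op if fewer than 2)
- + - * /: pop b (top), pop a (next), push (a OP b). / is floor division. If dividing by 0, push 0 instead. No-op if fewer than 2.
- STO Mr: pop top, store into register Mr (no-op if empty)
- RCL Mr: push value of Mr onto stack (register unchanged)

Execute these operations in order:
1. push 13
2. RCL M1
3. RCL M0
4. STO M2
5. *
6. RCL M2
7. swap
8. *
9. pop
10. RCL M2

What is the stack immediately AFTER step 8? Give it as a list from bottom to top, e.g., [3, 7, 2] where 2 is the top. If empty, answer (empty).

After op 1 (push 13): stack=[13] mem=[0,0,0,0]
After op 2 (RCL M1): stack=[13,0] mem=[0,0,0,0]
After op 3 (RCL M0): stack=[13,0,0] mem=[0,0,0,0]
After op 4 (STO M2): stack=[13,0] mem=[0,0,0,0]
After op 5 (*): stack=[0] mem=[0,0,0,0]
After op 6 (RCL M2): stack=[0,0] mem=[0,0,0,0]
After op 7 (swap): stack=[0,0] mem=[0,0,0,0]
After op 8 (*): stack=[0] mem=[0,0,0,0]

[0]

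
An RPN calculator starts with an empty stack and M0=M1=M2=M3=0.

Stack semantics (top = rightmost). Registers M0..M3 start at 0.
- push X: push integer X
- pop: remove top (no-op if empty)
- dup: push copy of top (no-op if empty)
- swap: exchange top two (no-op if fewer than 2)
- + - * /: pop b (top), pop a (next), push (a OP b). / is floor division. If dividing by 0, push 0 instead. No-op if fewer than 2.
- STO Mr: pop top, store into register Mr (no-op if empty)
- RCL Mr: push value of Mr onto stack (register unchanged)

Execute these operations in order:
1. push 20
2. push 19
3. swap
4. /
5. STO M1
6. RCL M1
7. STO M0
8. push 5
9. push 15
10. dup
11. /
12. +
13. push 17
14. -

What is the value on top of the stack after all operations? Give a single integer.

After op 1 (push 20): stack=[20] mem=[0,0,0,0]
After op 2 (push 19): stack=[20,19] mem=[0,0,0,0]
After op 3 (swap): stack=[19,20] mem=[0,0,0,0]
After op 4 (/): stack=[0] mem=[0,0,0,0]
After op 5 (STO M1): stack=[empty] mem=[0,0,0,0]
After op 6 (RCL M1): stack=[0] mem=[0,0,0,0]
After op 7 (STO M0): stack=[empty] mem=[0,0,0,0]
After op 8 (push 5): stack=[5] mem=[0,0,0,0]
After op 9 (push 15): stack=[5,15] mem=[0,0,0,0]
After op 10 (dup): stack=[5,15,15] mem=[0,0,0,0]
After op 11 (/): stack=[5,1] mem=[0,0,0,0]
After op 12 (+): stack=[6] mem=[0,0,0,0]
After op 13 (push 17): stack=[6,17] mem=[0,0,0,0]
After op 14 (-): stack=[-11] mem=[0,0,0,0]

Answer: -11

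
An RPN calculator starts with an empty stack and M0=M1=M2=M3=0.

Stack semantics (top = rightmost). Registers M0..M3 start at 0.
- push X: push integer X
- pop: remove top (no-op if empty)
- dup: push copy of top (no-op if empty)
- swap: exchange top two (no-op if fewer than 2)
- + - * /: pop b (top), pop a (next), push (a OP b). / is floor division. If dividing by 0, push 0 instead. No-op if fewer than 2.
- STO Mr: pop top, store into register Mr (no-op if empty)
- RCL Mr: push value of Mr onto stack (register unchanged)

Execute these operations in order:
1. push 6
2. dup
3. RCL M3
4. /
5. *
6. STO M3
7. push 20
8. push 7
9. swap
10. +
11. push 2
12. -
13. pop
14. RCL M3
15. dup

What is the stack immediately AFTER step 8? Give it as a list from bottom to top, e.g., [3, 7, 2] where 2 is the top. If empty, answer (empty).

After op 1 (push 6): stack=[6] mem=[0,0,0,0]
After op 2 (dup): stack=[6,6] mem=[0,0,0,0]
After op 3 (RCL M3): stack=[6,6,0] mem=[0,0,0,0]
After op 4 (/): stack=[6,0] mem=[0,0,0,0]
After op 5 (*): stack=[0] mem=[0,0,0,0]
After op 6 (STO M3): stack=[empty] mem=[0,0,0,0]
After op 7 (push 20): stack=[20] mem=[0,0,0,0]
After op 8 (push 7): stack=[20,7] mem=[0,0,0,0]

[20, 7]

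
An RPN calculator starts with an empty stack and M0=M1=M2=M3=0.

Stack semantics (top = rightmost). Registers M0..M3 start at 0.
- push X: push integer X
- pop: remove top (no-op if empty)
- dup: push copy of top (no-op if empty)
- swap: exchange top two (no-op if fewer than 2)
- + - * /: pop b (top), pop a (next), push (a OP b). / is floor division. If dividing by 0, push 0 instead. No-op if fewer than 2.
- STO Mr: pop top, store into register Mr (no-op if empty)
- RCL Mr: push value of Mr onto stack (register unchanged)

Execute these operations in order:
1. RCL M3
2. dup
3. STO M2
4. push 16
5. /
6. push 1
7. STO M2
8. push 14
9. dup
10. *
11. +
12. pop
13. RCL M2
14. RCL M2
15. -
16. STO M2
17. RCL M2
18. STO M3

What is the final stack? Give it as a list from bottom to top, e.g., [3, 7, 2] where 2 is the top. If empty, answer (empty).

Answer: (empty)

Derivation:
After op 1 (RCL M3): stack=[0] mem=[0,0,0,0]
After op 2 (dup): stack=[0,0] mem=[0,0,0,0]
After op 3 (STO M2): stack=[0] mem=[0,0,0,0]
After op 4 (push 16): stack=[0,16] mem=[0,0,0,0]
After op 5 (/): stack=[0] mem=[0,0,0,0]
After op 6 (push 1): stack=[0,1] mem=[0,0,0,0]
After op 7 (STO M2): stack=[0] mem=[0,0,1,0]
After op 8 (push 14): stack=[0,14] mem=[0,0,1,0]
After op 9 (dup): stack=[0,14,14] mem=[0,0,1,0]
After op 10 (*): stack=[0,196] mem=[0,0,1,0]
After op 11 (+): stack=[196] mem=[0,0,1,0]
After op 12 (pop): stack=[empty] mem=[0,0,1,0]
After op 13 (RCL M2): stack=[1] mem=[0,0,1,0]
After op 14 (RCL M2): stack=[1,1] mem=[0,0,1,0]
After op 15 (-): stack=[0] mem=[0,0,1,0]
After op 16 (STO M2): stack=[empty] mem=[0,0,0,0]
After op 17 (RCL M2): stack=[0] mem=[0,0,0,0]
After op 18 (STO M3): stack=[empty] mem=[0,0,0,0]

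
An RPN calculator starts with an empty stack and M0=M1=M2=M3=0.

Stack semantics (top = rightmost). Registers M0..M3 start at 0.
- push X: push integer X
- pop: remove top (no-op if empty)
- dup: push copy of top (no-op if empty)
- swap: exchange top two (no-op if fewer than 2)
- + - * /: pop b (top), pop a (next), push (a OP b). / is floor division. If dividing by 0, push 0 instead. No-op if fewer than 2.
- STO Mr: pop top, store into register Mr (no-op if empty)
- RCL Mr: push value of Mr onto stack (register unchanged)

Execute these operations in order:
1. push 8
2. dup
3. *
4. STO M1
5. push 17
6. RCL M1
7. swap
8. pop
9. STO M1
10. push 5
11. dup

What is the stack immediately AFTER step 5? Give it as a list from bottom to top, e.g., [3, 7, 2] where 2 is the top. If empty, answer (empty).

After op 1 (push 8): stack=[8] mem=[0,0,0,0]
After op 2 (dup): stack=[8,8] mem=[0,0,0,0]
After op 3 (*): stack=[64] mem=[0,0,0,0]
After op 4 (STO M1): stack=[empty] mem=[0,64,0,0]
After op 5 (push 17): stack=[17] mem=[0,64,0,0]

[17]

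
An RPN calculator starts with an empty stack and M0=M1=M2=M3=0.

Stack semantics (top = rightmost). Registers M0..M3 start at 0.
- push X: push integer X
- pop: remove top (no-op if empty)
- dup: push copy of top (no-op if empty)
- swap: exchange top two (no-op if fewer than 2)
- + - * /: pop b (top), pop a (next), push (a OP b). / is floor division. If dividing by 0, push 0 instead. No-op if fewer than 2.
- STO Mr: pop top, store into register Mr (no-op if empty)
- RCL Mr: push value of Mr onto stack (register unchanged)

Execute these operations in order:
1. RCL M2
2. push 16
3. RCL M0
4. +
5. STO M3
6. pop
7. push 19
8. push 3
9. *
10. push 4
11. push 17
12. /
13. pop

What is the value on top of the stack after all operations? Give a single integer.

Answer: 57

Derivation:
After op 1 (RCL M2): stack=[0] mem=[0,0,0,0]
After op 2 (push 16): stack=[0,16] mem=[0,0,0,0]
After op 3 (RCL M0): stack=[0,16,0] mem=[0,0,0,0]
After op 4 (+): stack=[0,16] mem=[0,0,0,0]
After op 5 (STO M3): stack=[0] mem=[0,0,0,16]
After op 6 (pop): stack=[empty] mem=[0,0,0,16]
After op 7 (push 19): stack=[19] mem=[0,0,0,16]
After op 8 (push 3): stack=[19,3] mem=[0,0,0,16]
After op 9 (*): stack=[57] mem=[0,0,0,16]
After op 10 (push 4): stack=[57,4] mem=[0,0,0,16]
After op 11 (push 17): stack=[57,4,17] mem=[0,0,0,16]
After op 12 (/): stack=[57,0] mem=[0,0,0,16]
After op 13 (pop): stack=[57] mem=[0,0,0,16]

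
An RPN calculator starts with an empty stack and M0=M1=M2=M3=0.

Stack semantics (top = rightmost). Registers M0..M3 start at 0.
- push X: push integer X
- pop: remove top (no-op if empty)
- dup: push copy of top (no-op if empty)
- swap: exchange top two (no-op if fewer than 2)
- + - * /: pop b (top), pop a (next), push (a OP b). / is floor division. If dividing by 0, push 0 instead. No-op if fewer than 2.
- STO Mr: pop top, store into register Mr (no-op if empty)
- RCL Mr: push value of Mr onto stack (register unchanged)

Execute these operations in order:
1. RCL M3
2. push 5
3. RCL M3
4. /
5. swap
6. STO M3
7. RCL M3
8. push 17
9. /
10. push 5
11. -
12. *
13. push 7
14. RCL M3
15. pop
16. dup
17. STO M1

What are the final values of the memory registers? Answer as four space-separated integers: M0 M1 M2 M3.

Answer: 0 7 0 0

Derivation:
After op 1 (RCL M3): stack=[0] mem=[0,0,0,0]
After op 2 (push 5): stack=[0,5] mem=[0,0,0,0]
After op 3 (RCL M3): stack=[0,5,0] mem=[0,0,0,0]
After op 4 (/): stack=[0,0] mem=[0,0,0,0]
After op 5 (swap): stack=[0,0] mem=[0,0,0,0]
After op 6 (STO M3): stack=[0] mem=[0,0,0,0]
After op 7 (RCL M3): stack=[0,0] mem=[0,0,0,0]
After op 8 (push 17): stack=[0,0,17] mem=[0,0,0,0]
After op 9 (/): stack=[0,0] mem=[0,0,0,0]
After op 10 (push 5): stack=[0,0,5] mem=[0,0,0,0]
After op 11 (-): stack=[0,-5] mem=[0,0,0,0]
After op 12 (*): stack=[0] mem=[0,0,0,0]
After op 13 (push 7): stack=[0,7] mem=[0,0,0,0]
After op 14 (RCL M3): stack=[0,7,0] mem=[0,0,0,0]
After op 15 (pop): stack=[0,7] mem=[0,0,0,0]
After op 16 (dup): stack=[0,7,7] mem=[0,0,0,0]
After op 17 (STO M1): stack=[0,7] mem=[0,7,0,0]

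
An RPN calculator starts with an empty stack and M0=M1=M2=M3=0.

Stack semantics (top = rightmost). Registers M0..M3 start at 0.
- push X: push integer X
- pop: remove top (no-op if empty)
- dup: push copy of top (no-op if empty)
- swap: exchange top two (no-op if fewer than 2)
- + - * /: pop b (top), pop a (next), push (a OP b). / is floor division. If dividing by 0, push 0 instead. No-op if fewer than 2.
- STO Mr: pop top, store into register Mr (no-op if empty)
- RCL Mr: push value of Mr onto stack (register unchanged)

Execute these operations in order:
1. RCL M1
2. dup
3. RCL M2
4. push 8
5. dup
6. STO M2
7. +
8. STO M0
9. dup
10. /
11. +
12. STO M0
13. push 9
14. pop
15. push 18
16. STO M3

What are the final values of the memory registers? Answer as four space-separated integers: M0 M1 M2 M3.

Answer: 0 0 8 18

Derivation:
After op 1 (RCL M1): stack=[0] mem=[0,0,0,0]
After op 2 (dup): stack=[0,0] mem=[0,0,0,0]
After op 3 (RCL M2): stack=[0,0,0] mem=[0,0,0,0]
After op 4 (push 8): stack=[0,0,0,8] mem=[0,0,0,0]
After op 5 (dup): stack=[0,0,0,8,8] mem=[0,0,0,0]
After op 6 (STO M2): stack=[0,0,0,8] mem=[0,0,8,0]
After op 7 (+): stack=[0,0,8] mem=[0,0,8,0]
After op 8 (STO M0): stack=[0,0] mem=[8,0,8,0]
After op 9 (dup): stack=[0,0,0] mem=[8,0,8,0]
After op 10 (/): stack=[0,0] mem=[8,0,8,0]
After op 11 (+): stack=[0] mem=[8,0,8,0]
After op 12 (STO M0): stack=[empty] mem=[0,0,8,0]
After op 13 (push 9): stack=[9] mem=[0,0,8,0]
After op 14 (pop): stack=[empty] mem=[0,0,8,0]
After op 15 (push 18): stack=[18] mem=[0,0,8,0]
After op 16 (STO M3): stack=[empty] mem=[0,0,8,18]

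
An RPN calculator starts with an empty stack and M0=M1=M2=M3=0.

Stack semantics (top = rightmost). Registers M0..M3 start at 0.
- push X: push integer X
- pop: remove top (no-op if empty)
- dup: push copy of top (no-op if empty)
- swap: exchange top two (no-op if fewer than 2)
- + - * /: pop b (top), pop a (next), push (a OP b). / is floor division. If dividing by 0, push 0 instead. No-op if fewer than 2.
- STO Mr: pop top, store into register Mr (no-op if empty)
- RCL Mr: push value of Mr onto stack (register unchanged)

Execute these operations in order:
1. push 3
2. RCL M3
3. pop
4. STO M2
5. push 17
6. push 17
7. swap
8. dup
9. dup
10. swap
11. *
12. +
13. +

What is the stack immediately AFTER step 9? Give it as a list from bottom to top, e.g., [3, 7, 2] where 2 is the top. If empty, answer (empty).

After op 1 (push 3): stack=[3] mem=[0,0,0,0]
After op 2 (RCL M3): stack=[3,0] mem=[0,0,0,0]
After op 3 (pop): stack=[3] mem=[0,0,0,0]
After op 4 (STO M2): stack=[empty] mem=[0,0,3,0]
After op 5 (push 17): stack=[17] mem=[0,0,3,0]
After op 6 (push 17): stack=[17,17] mem=[0,0,3,0]
After op 7 (swap): stack=[17,17] mem=[0,0,3,0]
After op 8 (dup): stack=[17,17,17] mem=[0,0,3,0]
After op 9 (dup): stack=[17,17,17,17] mem=[0,0,3,0]

[17, 17, 17, 17]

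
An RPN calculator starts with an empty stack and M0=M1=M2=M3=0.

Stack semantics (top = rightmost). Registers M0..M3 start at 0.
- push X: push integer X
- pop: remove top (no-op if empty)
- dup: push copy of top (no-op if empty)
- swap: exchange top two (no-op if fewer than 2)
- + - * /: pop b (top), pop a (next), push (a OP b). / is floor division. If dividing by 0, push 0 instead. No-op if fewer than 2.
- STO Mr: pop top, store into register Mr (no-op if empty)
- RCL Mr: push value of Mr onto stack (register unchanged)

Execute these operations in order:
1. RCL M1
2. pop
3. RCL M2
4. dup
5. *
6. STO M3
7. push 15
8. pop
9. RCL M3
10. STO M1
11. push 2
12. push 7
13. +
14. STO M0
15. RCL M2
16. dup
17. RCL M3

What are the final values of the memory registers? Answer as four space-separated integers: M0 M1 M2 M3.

After op 1 (RCL M1): stack=[0] mem=[0,0,0,0]
After op 2 (pop): stack=[empty] mem=[0,0,0,0]
After op 3 (RCL M2): stack=[0] mem=[0,0,0,0]
After op 4 (dup): stack=[0,0] mem=[0,0,0,0]
After op 5 (*): stack=[0] mem=[0,0,0,0]
After op 6 (STO M3): stack=[empty] mem=[0,0,0,0]
After op 7 (push 15): stack=[15] mem=[0,0,0,0]
After op 8 (pop): stack=[empty] mem=[0,0,0,0]
After op 9 (RCL M3): stack=[0] mem=[0,0,0,0]
After op 10 (STO M1): stack=[empty] mem=[0,0,0,0]
After op 11 (push 2): stack=[2] mem=[0,0,0,0]
After op 12 (push 7): stack=[2,7] mem=[0,0,0,0]
After op 13 (+): stack=[9] mem=[0,0,0,0]
After op 14 (STO M0): stack=[empty] mem=[9,0,0,0]
After op 15 (RCL M2): stack=[0] mem=[9,0,0,0]
After op 16 (dup): stack=[0,0] mem=[9,0,0,0]
After op 17 (RCL M3): stack=[0,0,0] mem=[9,0,0,0]

Answer: 9 0 0 0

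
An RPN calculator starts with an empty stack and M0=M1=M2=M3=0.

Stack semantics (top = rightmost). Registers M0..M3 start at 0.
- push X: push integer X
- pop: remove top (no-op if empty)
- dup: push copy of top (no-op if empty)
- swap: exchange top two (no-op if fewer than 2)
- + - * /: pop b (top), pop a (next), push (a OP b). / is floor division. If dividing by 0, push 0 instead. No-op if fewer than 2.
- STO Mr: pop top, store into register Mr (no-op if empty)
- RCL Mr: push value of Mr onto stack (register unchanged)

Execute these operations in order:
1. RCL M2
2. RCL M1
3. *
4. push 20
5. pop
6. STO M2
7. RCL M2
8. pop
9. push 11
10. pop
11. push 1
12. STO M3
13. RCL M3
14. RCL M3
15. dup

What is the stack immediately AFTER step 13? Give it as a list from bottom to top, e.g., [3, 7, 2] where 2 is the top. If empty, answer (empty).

After op 1 (RCL M2): stack=[0] mem=[0,0,0,0]
After op 2 (RCL M1): stack=[0,0] mem=[0,0,0,0]
After op 3 (*): stack=[0] mem=[0,0,0,0]
After op 4 (push 20): stack=[0,20] mem=[0,0,0,0]
After op 5 (pop): stack=[0] mem=[0,0,0,0]
After op 6 (STO M2): stack=[empty] mem=[0,0,0,0]
After op 7 (RCL M2): stack=[0] mem=[0,0,0,0]
After op 8 (pop): stack=[empty] mem=[0,0,0,0]
After op 9 (push 11): stack=[11] mem=[0,0,0,0]
After op 10 (pop): stack=[empty] mem=[0,0,0,0]
After op 11 (push 1): stack=[1] mem=[0,0,0,0]
After op 12 (STO M3): stack=[empty] mem=[0,0,0,1]
After op 13 (RCL M3): stack=[1] mem=[0,0,0,1]

[1]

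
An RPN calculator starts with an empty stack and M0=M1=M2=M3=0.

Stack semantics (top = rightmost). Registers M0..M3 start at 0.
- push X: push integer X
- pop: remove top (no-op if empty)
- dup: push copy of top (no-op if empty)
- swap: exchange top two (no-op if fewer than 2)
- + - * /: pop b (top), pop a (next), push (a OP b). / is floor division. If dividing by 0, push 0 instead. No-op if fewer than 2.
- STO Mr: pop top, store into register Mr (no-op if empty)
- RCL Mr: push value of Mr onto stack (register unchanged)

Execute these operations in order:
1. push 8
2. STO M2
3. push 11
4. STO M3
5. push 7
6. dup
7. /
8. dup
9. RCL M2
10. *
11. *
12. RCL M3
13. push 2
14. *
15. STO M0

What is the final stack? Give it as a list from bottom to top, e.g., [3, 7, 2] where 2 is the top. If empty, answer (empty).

After op 1 (push 8): stack=[8] mem=[0,0,0,0]
After op 2 (STO M2): stack=[empty] mem=[0,0,8,0]
After op 3 (push 11): stack=[11] mem=[0,0,8,0]
After op 4 (STO M3): stack=[empty] mem=[0,0,8,11]
After op 5 (push 7): stack=[7] mem=[0,0,8,11]
After op 6 (dup): stack=[7,7] mem=[0,0,8,11]
After op 7 (/): stack=[1] mem=[0,0,8,11]
After op 8 (dup): stack=[1,1] mem=[0,0,8,11]
After op 9 (RCL M2): stack=[1,1,8] mem=[0,0,8,11]
After op 10 (*): stack=[1,8] mem=[0,0,8,11]
After op 11 (*): stack=[8] mem=[0,0,8,11]
After op 12 (RCL M3): stack=[8,11] mem=[0,0,8,11]
After op 13 (push 2): stack=[8,11,2] mem=[0,0,8,11]
After op 14 (*): stack=[8,22] mem=[0,0,8,11]
After op 15 (STO M0): stack=[8] mem=[22,0,8,11]

Answer: [8]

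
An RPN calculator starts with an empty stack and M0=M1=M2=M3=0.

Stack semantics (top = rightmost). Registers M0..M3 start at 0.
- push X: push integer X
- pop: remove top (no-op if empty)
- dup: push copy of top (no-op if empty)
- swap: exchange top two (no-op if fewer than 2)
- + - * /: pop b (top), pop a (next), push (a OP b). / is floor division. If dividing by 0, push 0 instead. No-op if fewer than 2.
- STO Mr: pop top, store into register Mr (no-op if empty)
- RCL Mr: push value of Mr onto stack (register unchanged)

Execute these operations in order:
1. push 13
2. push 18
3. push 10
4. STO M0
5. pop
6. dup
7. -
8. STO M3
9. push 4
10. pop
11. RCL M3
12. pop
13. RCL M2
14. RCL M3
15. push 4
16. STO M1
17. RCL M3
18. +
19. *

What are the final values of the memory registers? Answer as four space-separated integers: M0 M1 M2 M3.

Answer: 10 4 0 0

Derivation:
After op 1 (push 13): stack=[13] mem=[0,0,0,0]
After op 2 (push 18): stack=[13,18] mem=[0,0,0,0]
After op 3 (push 10): stack=[13,18,10] mem=[0,0,0,0]
After op 4 (STO M0): stack=[13,18] mem=[10,0,0,0]
After op 5 (pop): stack=[13] mem=[10,0,0,0]
After op 6 (dup): stack=[13,13] mem=[10,0,0,0]
After op 7 (-): stack=[0] mem=[10,0,0,0]
After op 8 (STO M3): stack=[empty] mem=[10,0,0,0]
After op 9 (push 4): stack=[4] mem=[10,0,0,0]
After op 10 (pop): stack=[empty] mem=[10,0,0,0]
After op 11 (RCL M3): stack=[0] mem=[10,0,0,0]
After op 12 (pop): stack=[empty] mem=[10,0,0,0]
After op 13 (RCL M2): stack=[0] mem=[10,0,0,0]
After op 14 (RCL M3): stack=[0,0] mem=[10,0,0,0]
After op 15 (push 4): stack=[0,0,4] mem=[10,0,0,0]
After op 16 (STO M1): stack=[0,0] mem=[10,4,0,0]
After op 17 (RCL M3): stack=[0,0,0] mem=[10,4,0,0]
After op 18 (+): stack=[0,0] mem=[10,4,0,0]
After op 19 (*): stack=[0] mem=[10,4,0,0]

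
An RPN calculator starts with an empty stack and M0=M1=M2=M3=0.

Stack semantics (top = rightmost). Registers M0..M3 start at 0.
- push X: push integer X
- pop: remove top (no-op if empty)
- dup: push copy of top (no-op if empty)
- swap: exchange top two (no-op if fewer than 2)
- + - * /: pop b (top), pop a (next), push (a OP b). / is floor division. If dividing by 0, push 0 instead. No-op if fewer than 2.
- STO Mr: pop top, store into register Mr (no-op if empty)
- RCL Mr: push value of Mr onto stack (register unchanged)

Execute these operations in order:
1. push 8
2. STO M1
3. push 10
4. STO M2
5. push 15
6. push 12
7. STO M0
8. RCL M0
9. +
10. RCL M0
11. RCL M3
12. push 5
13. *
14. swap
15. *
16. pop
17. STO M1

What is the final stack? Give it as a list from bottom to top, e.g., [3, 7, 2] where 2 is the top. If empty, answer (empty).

Answer: (empty)

Derivation:
After op 1 (push 8): stack=[8] mem=[0,0,0,0]
After op 2 (STO M1): stack=[empty] mem=[0,8,0,0]
After op 3 (push 10): stack=[10] mem=[0,8,0,0]
After op 4 (STO M2): stack=[empty] mem=[0,8,10,0]
After op 5 (push 15): stack=[15] mem=[0,8,10,0]
After op 6 (push 12): stack=[15,12] mem=[0,8,10,0]
After op 7 (STO M0): stack=[15] mem=[12,8,10,0]
After op 8 (RCL M0): stack=[15,12] mem=[12,8,10,0]
After op 9 (+): stack=[27] mem=[12,8,10,0]
After op 10 (RCL M0): stack=[27,12] mem=[12,8,10,0]
After op 11 (RCL M3): stack=[27,12,0] mem=[12,8,10,0]
After op 12 (push 5): stack=[27,12,0,5] mem=[12,8,10,0]
After op 13 (*): stack=[27,12,0] mem=[12,8,10,0]
After op 14 (swap): stack=[27,0,12] mem=[12,8,10,0]
After op 15 (*): stack=[27,0] mem=[12,8,10,0]
After op 16 (pop): stack=[27] mem=[12,8,10,0]
After op 17 (STO M1): stack=[empty] mem=[12,27,10,0]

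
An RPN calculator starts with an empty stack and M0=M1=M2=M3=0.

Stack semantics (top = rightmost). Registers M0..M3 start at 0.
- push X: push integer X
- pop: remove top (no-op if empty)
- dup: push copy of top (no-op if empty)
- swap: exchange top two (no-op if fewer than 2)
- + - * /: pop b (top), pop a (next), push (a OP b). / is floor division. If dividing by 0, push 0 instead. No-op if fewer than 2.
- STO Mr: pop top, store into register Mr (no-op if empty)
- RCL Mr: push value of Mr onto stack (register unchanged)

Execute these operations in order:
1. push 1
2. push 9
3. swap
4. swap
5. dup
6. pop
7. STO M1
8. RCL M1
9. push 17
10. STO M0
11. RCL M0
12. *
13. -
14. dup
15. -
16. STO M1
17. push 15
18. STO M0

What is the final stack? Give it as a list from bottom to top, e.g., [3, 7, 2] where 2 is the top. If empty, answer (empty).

Answer: (empty)

Derivation:
After op 1 (push 1): stack=[1] mem=[0,0,0,0]
After op 2 (push 9): stack=[1,9] mem=[0,0,0,0]
After op 3 (swap): stack=[9,1] mem=[0,0,0,0]
After op 4 (swap): stack=[1,9] mem=[0,0,0,0]
After op 5 (dup): stack=[1,9,9] mem=[0,0,0,0]
After op 6 (pop): stack=[1,9] mem=[0,0,0,0]
After op 7 (STO M1): stack=[1] mem=[0,9,0,0]
After op 8 (RCL M1): stack=[1,9] mem=[0,9,0,0]
After op 9 (push 17): stack=[1,9,17] mem=[0,9,0,0]
After op 10 (STO M0): stack=[1,9] mem=[17,9,0,0]
After op 11 (RCL M0): stack=[1,9,17] mem=[17,9,0,0]
After op 12 (*): stack=[1,153] mem=[17,9,0,0]
After op 13 (-): stack=[-152] mem=[17,9,0,0]
After op 14 (dup): stack=[-152,-152] mem=[17,9,0,0]
After op 15 (-): stack=[0] mem=[17,9,0,0]
After op 16 (STO M1): stack=[empty] mem=[17,0,0,0]
After op 17 (push 15): stack=[15] mem=[17,0,0,0]
After op 18 (STO M0): stack=[empty] mem=[15,0,0,0]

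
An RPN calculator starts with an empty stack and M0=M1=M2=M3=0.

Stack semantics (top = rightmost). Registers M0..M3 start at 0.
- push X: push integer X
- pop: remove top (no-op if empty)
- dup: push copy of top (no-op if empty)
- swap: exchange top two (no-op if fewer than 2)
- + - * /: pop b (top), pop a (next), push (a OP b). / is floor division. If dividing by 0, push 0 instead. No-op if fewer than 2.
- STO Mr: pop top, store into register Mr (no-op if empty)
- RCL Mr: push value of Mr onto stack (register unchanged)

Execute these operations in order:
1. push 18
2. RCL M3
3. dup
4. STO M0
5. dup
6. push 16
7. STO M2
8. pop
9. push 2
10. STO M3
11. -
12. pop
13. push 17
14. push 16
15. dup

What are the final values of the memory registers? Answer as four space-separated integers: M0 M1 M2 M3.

After op 1 (push 18): stack=[18] mem=[0,0,0,0]
After op 2 (RCL M3): stack=[18,0] mem=[0,0,0,0]
After op 3 (dup): stack=[18,0,0] mem=[0,0,0,0]
After op 4 (STO M0): stack=[18,0] mem=[0,0,0,0]
After op 5 (dup): stack=[18,0,0] mem=[0,0,0,0]
After op 6 (push 16): stack=[18,0,0,16] mem=[0,0,0,0]
After op 7 (STO M2): stack=[18,0,0] mem=[0,0,16,0]
After op 8 (pop): stack=[18,0] mem=[0,0,16,0]
After op 9 (push 2): stack=[18,0,2] mem=[0,0,16,0]
After op 10 (STO M3): stack=[18,0] mem=[0,0,16,2]
After op 11 (-): stack=[18] mem=[0,0,16,2]
After op 12 (pop): stack=[empty] mem=[0,0,16,2]
After op 13 (push 17): stack=[17] mem=[0,0,16,2]
After op 14 (push 16): stack=[17,16] mem=[0,0,16,2]
After op 15 (dup): stack=[17,16,16] mem=[0,0,16,2]

Answer: 0 0 16 2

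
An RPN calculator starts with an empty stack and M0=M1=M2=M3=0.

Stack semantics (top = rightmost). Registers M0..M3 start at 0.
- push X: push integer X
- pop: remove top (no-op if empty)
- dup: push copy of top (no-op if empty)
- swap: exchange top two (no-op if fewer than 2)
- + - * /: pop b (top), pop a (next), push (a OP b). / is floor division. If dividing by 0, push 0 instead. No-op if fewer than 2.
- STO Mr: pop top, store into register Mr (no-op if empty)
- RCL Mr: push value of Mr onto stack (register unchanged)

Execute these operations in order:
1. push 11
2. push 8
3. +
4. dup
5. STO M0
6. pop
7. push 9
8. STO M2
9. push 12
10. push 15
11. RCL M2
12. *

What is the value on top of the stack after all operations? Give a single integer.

After op 1 (push 11): stack=[11] mem=[0,0,0,0]
After op 2 (push 8): stack=[11,8] mem=[0,0,0,0]
After op 3 (+): stack=[19] mem=[0,0,0,0]
After op 4 (dup): stack=[19,19] mem=[0,0,0,0]
After op 5 (STO M0): stack=[19] mem=[19,0,0,0]
After op 6 (pop): stack=[empty] mem=[19,0,0,0]
After op 7 (push 9): stack=[9] mem=[19,0,0,0]
After op 8 (STO M2): stack=[empty] mem=[19,0,9,0]
After op 9 (push 12): stack=[12] mem=[19,0,9,0]
After op 10 (push 15): stack=[12,15] mem=[19,0,9,0]
After op 11 (RCL M2): stack=[12,15,9] mem=[19,0,9,0]
After op 12 (*): stack=[12,135] mem=[19,0,9,0]

Answer: 135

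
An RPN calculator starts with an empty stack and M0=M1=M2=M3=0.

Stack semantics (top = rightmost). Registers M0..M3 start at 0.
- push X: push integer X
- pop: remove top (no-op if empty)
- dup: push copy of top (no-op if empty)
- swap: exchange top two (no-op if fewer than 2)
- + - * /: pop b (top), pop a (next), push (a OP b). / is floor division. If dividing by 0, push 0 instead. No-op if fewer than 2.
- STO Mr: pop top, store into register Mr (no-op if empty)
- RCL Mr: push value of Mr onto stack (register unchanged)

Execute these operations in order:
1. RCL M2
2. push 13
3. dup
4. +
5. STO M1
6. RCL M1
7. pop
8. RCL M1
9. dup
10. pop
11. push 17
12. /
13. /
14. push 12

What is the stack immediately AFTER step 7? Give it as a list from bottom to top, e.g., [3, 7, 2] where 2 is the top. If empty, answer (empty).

After op 1 (RCL M2): stack=[0] mem=[0,0,0,0]
After op 2 (push 13): stack=[0,13] mem=[0,0,0,0]
After op 3 (dup): stack=[0,13,13] mem=[0,0,0,0]
After op 4 (+): stack=[0,26] mem=[0,0,0,0]
After op 5 (STO M1): stack=[0] mem=[0,26,0,0]
After op 6 (RCL M1): stack=[0,26] mem=[0,26,0,0]
After op 7 (pop): stack=[0] mem=[0,26,0,0]

[0]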